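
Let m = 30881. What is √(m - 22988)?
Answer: 3*√877 ≈ 88.843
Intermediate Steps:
√(m - 22988) = √(30881 - 22988) = √7893 = 3*√877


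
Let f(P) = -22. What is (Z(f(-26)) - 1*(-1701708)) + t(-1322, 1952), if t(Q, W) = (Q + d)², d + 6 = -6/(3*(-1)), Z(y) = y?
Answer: 3459962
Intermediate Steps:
d = -4 (d = -6 - 6/(3*(-1)) = -6 - 6/(-3) = -6 - 6*(-⅓) = -6 + 2 = -4)
t(Q, W) = (-4 + Q)² (t(Q, W) = (Q - 4)² = (-4 + Q)²)
(Z(f(-26)) - 1*(-1701708)) + t(-1322, 1952) = (-22 - 1*(-1701708)) + (-4 - 1322)² = (-22 + 1701708) + (-1326)² = 1701686 + 1758276 = 3459962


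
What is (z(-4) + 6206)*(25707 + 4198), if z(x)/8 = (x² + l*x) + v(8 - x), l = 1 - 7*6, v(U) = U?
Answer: 231524510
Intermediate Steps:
l = -41 (l = 1 - 42 = -41)
z(x) = 64 - 336*x + 8*x² (z(x) = 8*((x² - 41*x) + (8 - x)) = 8*(8 + x² - 42*x) = 64 - 336*x + 8*x²)
(z(-4) + 6206)*(25707 + 4198) = ((64 - 336*(-4) + 8*(-4)²) + 6206)*(25707 + 4198) = ((64 + 1344 + 8*16) + 6206)*29905 = ((64 + 1344 + 128) + 6206)*29905 = (1536 + 6206)*29905 = 7742*29905 = 231524510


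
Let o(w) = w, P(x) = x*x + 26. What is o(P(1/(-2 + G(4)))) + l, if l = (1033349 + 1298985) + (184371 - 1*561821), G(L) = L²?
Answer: 383162361/196 ≈ 1.9549e+6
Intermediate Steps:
l = 1954884 (l = 2332334 + (184371 - 561821) = 2332334 - 377450 = 1954884)
P(x) = 26 + x² (P(x) = x² + 26 = 26 + x²)
o(P(1/(-2 + G(4)))) + l = (26 + (1/(-2 + 4²))²) + 1954884 = (26 + (1/(-2 + 16))²) + 1954884 = (26 + (1/14)²) + 1954884 = (26 + 1/196) + 1954884 = 5097/196 + 1954884 = 383162361/196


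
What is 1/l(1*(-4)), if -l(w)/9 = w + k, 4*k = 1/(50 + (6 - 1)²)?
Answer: 100/3597 ≈ 0.027801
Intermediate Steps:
k = 1/300 (k = 1/(4*(50 + (6 - 1)²)) = 1/(4*(50 + 5²)) = 1/(4*(50 + 25)) = (¼)/75 = (¼)*(1/75) = 1/300 ≈ 0.0033333)
l(w) = -3/100 - 9*w (l(w) = -9*(w + 1/300) = -9*(1/300 + w) = -3/100 - 9*w)
1/l(1*(-4)) = 1/(-3/100 - 9*(-4)) = 1/(-3/100 + 36) = 1/(3597/100) = 100/3597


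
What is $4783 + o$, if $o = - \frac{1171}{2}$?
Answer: $\frac{8395}{2} \approx 4197.5$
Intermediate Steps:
$o = - \frac{1171}{2}$ ($o = \left(-1171\right) \frac{1}{2} = - \frac{1171}{2} \approx -585.5$)
$4783 + o = 4783 - \frac{1171}{2} = \frac{8395}{2}$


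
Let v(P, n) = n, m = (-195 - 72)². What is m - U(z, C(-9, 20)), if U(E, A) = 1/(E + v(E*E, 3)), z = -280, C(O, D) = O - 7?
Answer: 19747054/277 ≈ 71289.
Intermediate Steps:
C(O, D) = -7 + O
m = 71289 (m = (-267)² = 71289)
U(E, A) = 1/(3 + E) (U(E, A) = 1/(E + 3) = 1/(3 + E))
m - U(z, C(-9, 20)) = 71289 - 1/(3 - 280) = 71289 - 1/(-277) = 71289 - 1*(-1/277) = 71289 + 1/277 = 19747054/277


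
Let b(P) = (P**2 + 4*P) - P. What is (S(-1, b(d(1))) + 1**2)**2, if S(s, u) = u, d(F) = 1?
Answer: 25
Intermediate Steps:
b(P) = P**2 + 3*P
(S(-1, b(d(1))) + 1**2)**2 = (1*(3 + 1) + 1**2)**2 = (1*4 + 1)**2 = (4 + 1)**2 = 5**2 = 25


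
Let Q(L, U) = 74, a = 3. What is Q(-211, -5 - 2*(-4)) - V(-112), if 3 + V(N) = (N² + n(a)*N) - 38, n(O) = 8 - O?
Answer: -11869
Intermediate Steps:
V(N) = -41 + N² + 5*N (V(N) = -3 + ((N² + (8 - 1*3)*N) - 38) = -3 + ((N² + (8 - 3)*N) - 38) = -3 + ((N² + 5*N) - 38) = -3 + (-38 + N² + 5*N) = -41 + N² + 5*N)
Q(-211, -5 - 2*(-4)) - V(-112) = 74 - (-41 + (-112)² + 5*(-112)) = 74 - (-41 + 12544 - 560) = 74 - 1*11943 = 74 - 11943 = -11869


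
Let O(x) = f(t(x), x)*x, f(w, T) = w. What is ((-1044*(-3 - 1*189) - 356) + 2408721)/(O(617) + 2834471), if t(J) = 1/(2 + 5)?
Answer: 18261691/19841914 ≈ 0.92036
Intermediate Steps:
t(J) = ⅐ (t(J) = 1/7 = ⅐)
O(x) = x/7
((-1044*(-3 - 1*189) - 356) + 2408721)/(O(617) + 2834471) = ((-1044*(-3 - 1*189) - 356) + 2408721)/((⅐)*617 + 2834471) = ((-1044*(-3 - 189) - 356) + 2408721)/(617/7 + 2834471) = ((-1044*(-192) - 356) + 2408721)/(19841914/7) = ((200448 - 356) + 2408721)*(7/19841914) = (200092 + 2408721)*(7/19841914) = 2608813*(7/19841914) = 18261691/19841914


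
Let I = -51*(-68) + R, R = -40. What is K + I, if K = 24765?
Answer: 28193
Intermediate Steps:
I = 3428 (I = -51*(-68) - 40 = 3468 - 40 = 3428)
K + I = 24765 + 3428 = 28193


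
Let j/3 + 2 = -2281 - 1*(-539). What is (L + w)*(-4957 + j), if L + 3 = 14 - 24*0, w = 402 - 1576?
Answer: 11849807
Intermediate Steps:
w = -1174
j = -5232 (j = -6 + 3*(-2281 - 1*(-539)) = -6 + 3*(-2281 + 539) = -6 + 3*(-1742) = -6 - 5226 = -5232)
L = 11 (L = -3 + (14 - 24*0) = -3 + (14 + 0) = -3 + 14 = 11)
(L + w)*(-4957 + j) = (11 - 1174)*(-4957 - 5232) = -1163*(-10189) = 11849807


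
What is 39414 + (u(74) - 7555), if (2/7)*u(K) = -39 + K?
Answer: 63963/2 ≈ 31982.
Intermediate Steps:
u(K) = -273/2 + 7*K/2 (u(K) = 7*(-39 + K)/2 = -273/2 + 7*K/2)
39414 + (u(74) - 7555) = 39414 + ((-273/2 + (7/2)*74) - 7555) = 39414 + ((-273/2 + 259) - 7555) = 39414 + (245/2 - 7555) = 39414 - 14865/2 = 63963/2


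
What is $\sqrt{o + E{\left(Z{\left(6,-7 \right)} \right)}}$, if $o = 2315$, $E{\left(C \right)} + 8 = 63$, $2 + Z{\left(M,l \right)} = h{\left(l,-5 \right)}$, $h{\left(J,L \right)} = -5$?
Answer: $\sqrt{2370} \approx 48.683$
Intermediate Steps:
$Z{\left(M,l \right)} = -7$ ($Z{\left(M,l \right)} = -2 - 5 = -7$)
$E{\left(C \right)} = 55$ ($E{\left(C \right)} = -8 + 63 = 55$)
$\sqrt{o + E{\left(Z{\left(6,-7 \right)} \right)}} = \sqrt{2315 + 55} = \sqrt{2370}$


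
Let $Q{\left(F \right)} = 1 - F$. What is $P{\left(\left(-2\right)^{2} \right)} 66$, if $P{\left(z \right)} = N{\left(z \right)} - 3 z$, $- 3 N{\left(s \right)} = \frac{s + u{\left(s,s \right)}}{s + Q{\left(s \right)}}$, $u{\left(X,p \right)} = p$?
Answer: $-968$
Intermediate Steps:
$N{\left(s \right)} = - \frac{2 s}{3}$ ($N{\left(s \right)} = - \frac{\left(s + s\right) \frac{1}{s - \left(-1 + s\right)}}{3} = - \frac{2 s 1^{-1}}{3} = - \frac{2 s 1}{3} = - \frac{2 s}{3}$)
$P{\left(z \right)} = - \frac{11 z}{3}$ ($P{\left(z \right)} = - \frac{2 z}{3} - 3 z = - \frac{11 z}{3}$)
$P{\left(\left(-2\right)^{2} \right)} 66 = - \frac{11 \left(-2\right)^{2}}{3} \cdot 66 = \left(- \frac{11}{3}\right) 4 \cdot 66 = \left(- \frac{44}{3}\right) 66 = -968$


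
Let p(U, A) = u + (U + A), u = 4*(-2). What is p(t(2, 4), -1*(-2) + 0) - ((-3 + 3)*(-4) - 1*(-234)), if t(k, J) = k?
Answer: -238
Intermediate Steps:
u = -8
p(U, A) = -8 + A + U (p(U, A) = -8 + (U + A) = -8 + (A + U) = -8 + A + U)
p(t(2, 4), -1*(-2) + 0) - ((-3 + 3)*(-4) - 1*(-234)) = (-8 + (-1*(-2) + 0) + 2) - ((-3 + 3)*(-4) - 1*(-234)) = (-8 + (2 + 0) + 2) - (0*(-4) + 234) = (-8 + 2 + 2) - (0 + 234) = -4 - 1*234 = -4 - 234 = -238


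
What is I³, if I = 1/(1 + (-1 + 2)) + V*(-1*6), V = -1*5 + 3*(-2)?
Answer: 2352637/8 ≈ 2.9408e+5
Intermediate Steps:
V = -11 (V = -5 - 6 = -11)
I = 133/2 (I = 1/(1 + (-1 + 2)) - (-11)*6 = 1/(1 + 1) - 11*(-6) = 1/2 + 66 = ½ + 66 = 133/2 ≈ 66.500)
I³ = (133/2)³ = 2352637/8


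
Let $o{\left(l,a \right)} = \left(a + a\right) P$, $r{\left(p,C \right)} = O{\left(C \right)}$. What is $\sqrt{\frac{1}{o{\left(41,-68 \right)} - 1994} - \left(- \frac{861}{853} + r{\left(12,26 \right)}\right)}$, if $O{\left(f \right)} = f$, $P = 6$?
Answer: $\frac{i \sqrt{143579997217390}}{2396930} \approx 4.9991 i$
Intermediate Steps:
$r{\left(p,C \right)} = C$
$o{\left(l,a \right)} = 12 a$ ($o{\left(l,a \right)} = \left(a + a\right) 6 = 2 a 6 = 12 a$)
$\sqrt{\frac{1}{o{\left(41,-68 \right)} - 1994} - \left(- \frac{861}{853} + r{\left(12,26 \right)}\right)} = \sqrt{\frac{1}{12 \left(-68\right) - 1994} - \left(26 + \frac{861}{-853}\right)} = \sqrt{\frac{1}{-816 - 1994} - \frac{21317}{853}} = \sqrt{\frac{1}{-2810} + \left(\frac{861}{853} - 26\right)} = \sqrt{- \frac{1}{2810} - \frac{21317}{853}} = \sqrt{- \frac{59901623}{2396930}} = \frac{i \sqrt{143579997217390}}{2396930}$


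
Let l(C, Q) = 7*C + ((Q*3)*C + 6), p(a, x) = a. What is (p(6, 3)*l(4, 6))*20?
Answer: 12720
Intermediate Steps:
l(C, Q) = 6 + 7*C + 3*C*Q (l(C, Q) = 7*C + ((3*Q)*C + 6) = 7*C + (3*C*Q + 6) = 7*C + (6 + 3*C*Q) = 6 + 7*C + 3*C*Q)
(p(6, 3)*l(4, 6))*20 = (6*(6 + 7*4 + 3*4*6))*20 = (6*(6 + 28 + 72))*20 = (6*106)*20 = 636*20 = 12720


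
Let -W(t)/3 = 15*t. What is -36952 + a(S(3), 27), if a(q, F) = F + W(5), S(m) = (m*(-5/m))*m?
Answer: -37150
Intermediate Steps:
W(t) = -45*t
S(m) = -5*m
a(q, F) = -225 + F (a(q, F) = F - 45*5 = F - 225 = -225 + F)
-36952 + a(S(3), 27) = -36952 + (-225 + 27) = -36952 - 198 = -37150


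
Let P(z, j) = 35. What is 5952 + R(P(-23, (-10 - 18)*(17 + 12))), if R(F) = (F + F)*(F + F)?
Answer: 10852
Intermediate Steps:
R(F) = 4*F² (R(F) = (2*F)*(2*F) = 4*F²)
5952 + R(P(-23, (-10 - 18)*(17 + 12))) = 5952 + 4*35² = 5952 + 4*1225 = 5952 + 4900 = 10852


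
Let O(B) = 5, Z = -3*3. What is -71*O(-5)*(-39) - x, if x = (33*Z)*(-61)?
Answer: -4272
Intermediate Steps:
Z = -9
x = 18117 (x = (33*(-9))*(-61) = -297*(-61) = 18117)
-71*O(-5)*(-39) - x = -71*5*(-39) - 1*18117 = -355*(-39) - 18117 = 13845 - 18117 = -4272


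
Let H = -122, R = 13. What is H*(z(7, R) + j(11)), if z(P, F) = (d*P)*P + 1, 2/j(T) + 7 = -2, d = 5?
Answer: -269864/9 ≈ -29985.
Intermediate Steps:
j(T) = -2/9 (j(T) = 2/(-7 - 2) = 2/(-9) = 2*(-1/9) = -2/9)
z(P, F) = 1 + 5*P**2 (z(P, F) = (5*P)*P + 1 = 5*P**2 + 1 = 1 + 5*P**2)
H*(z(7, R) + j(11)) = -122*((1 + 5*7**2) - 2/9) = -122*((1 + 5*49) - 2/9) = -122*((1 + 245) - 2/9) = -122*(246 - 2/9) = -122*2212/9 = -269864/9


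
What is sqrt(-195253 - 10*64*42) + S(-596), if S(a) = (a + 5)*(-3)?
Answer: 1773 + I*sqrt(222133) ≈ 1773.0 + 471.31*I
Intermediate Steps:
S(a) = -15 - 3*a (S(a) = (5 + a)*(-3) = -15 - 3*a)
sqrt(-195253 - 10*64*42) + S(-596) = sqrt(-195253 - 10*64*42) + (-15 - 3*(-596)) = sqrt(-195253 - 640*42) + (-15 + 1788) = sqrt(-195253 - 26880) + 1773 = sqrt(-222133) + 1773 = I*sqrt(222133) + 1773 = 1773 + I*sqrt(222133)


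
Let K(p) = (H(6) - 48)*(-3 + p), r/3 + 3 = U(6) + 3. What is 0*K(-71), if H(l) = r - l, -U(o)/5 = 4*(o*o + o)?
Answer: 0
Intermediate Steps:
U(o) = -20*o - 20*o² (U(o) = -20*(o*o + o) = -20*(o² + o) = -20*(o + o²) = -5*(4*o + 4*o²) = -20*o - 20*o²)
r = -2520 (r = -9 + 3*(-20*6*(1 + 6) + 3) = -9 + 3*(-20*6*7 + 3) = -9 + 3*(-840 + 3) = -9 + 3*(-837) = -9 - 2511 = -2520)
H(l) = -2520 - l
K(p) = 7722 - 2574*p (K(p) = ((-2520 - 1*6) - 48)*(-3 + p) = ((-2520 - 6) - 48)*(-3 + p) = (-2526 - 48)*(-3 + p) = -2574*(-3 + p) = 7722 - 2574*p)
0*K(-71) = 0*(7722 - 2574*(-71)) = 0*(7722 + 182754) = 0*190476 = 0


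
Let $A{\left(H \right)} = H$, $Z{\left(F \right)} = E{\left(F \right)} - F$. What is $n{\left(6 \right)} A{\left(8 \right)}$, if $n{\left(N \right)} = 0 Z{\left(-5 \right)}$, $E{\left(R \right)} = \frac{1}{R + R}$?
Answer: $0$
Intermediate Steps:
$E{\left(R \right)} = \frac{1}{2 R}$
$Z{\left(F \right)} = \frac{1}{2 F} - F$
$n{\left(N \right)} = 0$ ($n{\left(N \right)} = 0 \left(\frac{1}{2 \left(-5\right)} - -5\right) = 0 \left(\frac{1}{2} \left(- \frac{1}{5}\right) + 5\right) = 0 \left(- \frac{1}{10} + 5\right) = 0 \cdot \frac{49}{10} = 0$)
$n{\left(6 \right)} A{\left(8 \right)} = 0 \cdot 8 = 0$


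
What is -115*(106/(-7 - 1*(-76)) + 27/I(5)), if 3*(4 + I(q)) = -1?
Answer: 21055/39 ≈ 539.87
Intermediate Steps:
I(q) = -13/3 (I(q) = -4 + (1/3)*(-1) = -4 - 1/3 = -13/3)
-115*(106/(-7 - 1*(-76)) + 27/I(5)) = -115*(106/(-7 - 1*(-76)) + 27/(-13/3)) = -115*(106/(-7 + 76) + 27*(-3/13)) = -115*(106/69 - 81/13) = -115*(-4211/897) = 21055/39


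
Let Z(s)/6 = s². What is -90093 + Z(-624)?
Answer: 2246163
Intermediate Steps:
Z(s) = 6*s²
-90093 + Z(-624) = -90093 + 6*(-624)² = -90093 + 6*389376 = -90093 + 2336256 = 2246163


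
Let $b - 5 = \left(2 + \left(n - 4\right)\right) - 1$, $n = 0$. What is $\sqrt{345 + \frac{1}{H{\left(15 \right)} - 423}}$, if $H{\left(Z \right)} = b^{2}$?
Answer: $\frac{\sqrt{60568126}}{419} \approx 18.574$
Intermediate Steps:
$b = 2$ ($b = 5 + \left(\left(2 + \left(0 - 4\right)\right) - 1\right) = 5 + \left(\left(2 - 4\right) - 1\right) = 5 - 3 = 2$)
$H{\left(Z \right)} = 4$ ($H{\left(Z \right)} = 2^{2} = 4$)
$\sqrt{345 + \frac{1}{H{\left(15 \right)} - 423}} = \sqrt{345 + \frac{1}{4 - 423}} = \sqrt{345 + \frac{1}{-419}} = \sqrt{345 - \frac{1}{419}} = \sqrt{\frac{144554}{419}} = \frac{\sqrt{60568126}}{419}$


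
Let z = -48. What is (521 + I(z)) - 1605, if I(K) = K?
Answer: -1132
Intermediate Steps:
(521 + I(z)) - 1605 = (521 - 48) - 1605 = 473 - 1605 = -1132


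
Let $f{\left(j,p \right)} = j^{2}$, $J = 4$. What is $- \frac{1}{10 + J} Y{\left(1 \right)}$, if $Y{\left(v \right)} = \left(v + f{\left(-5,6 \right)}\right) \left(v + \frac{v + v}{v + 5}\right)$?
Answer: $- \frac{52}{21} \approx -2.4762$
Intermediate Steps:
$Y{\left(v \right)} = \left(25 + v\right) \left(v + \frac{2 v}{5 + v}\right)$ ($Y{\left(v \right)} = \left(v + \left(-5\right)^{2}\right) \left(v + \frac{v + v}{v + 5}\right) = \left(v + 25\right) \left(v + \frac{2 v}{5 + v}\right) = \left(25 + v\right) \left(v + \frac{2 v}{5 + v}\right)$)
$- \frac{1}{10 + J} Y{\left(1 \right)} = - \frac{1}{10 + 4} \cdot 1 \frac{1}{5 + 1} \left(175 + 1^{2} + 32 \cdot 1\right) = - \frac{1}{14} \cdot 1 \cdot \frac{1}{6} \left(175 + 1 + 32\right) = \left(-1\right) \frac{1}{14} \cdot 1 \cdot \frac{1}{6} \cdot 208 = \left(- \frac{1}{14}\right) \frac{104}{3} = - \frac{52}{21}$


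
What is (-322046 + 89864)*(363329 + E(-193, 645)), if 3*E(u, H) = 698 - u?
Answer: -84427411932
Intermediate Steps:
E(u, H) = 698/3 - u/3 (E(u, H) = (698 - u)/3 = 698/3 - u/3)
(-322046 + 89864)*(363329 + E(-193, 645)) = (-322046 + 89864)*(363329 + (698/3 - ⅓*(-193))) = -232182*(363329 + (698/3 + 193/3)) = -232182*(363329 + 297) = -232182*363626 = -84427411932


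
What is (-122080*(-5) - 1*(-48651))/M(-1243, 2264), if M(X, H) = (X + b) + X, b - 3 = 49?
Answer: -659051/2434 ≈ -270.77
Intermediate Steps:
b = 52 (b = 3 + 49 = 52)
M(X, H) = 52 + 2*X (M(X, H) = (X + 52) + X = (52 + X) + X = 52 + 2*X)
(-122080*(-5) - 1*(-48651))/M(-1243, 2264) = (-122080*(-5) - 1*(-48651))/(52 + 2*(-1243)) = (610400 + 48651)/(52 - 2486) = 659051/(-2434) = 659051*(-1/2434) = -659051/2434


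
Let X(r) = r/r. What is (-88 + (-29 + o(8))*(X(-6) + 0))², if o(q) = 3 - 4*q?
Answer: 21316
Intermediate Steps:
X(r) = 1
(-88 + (-29 + o(8))*(X(-6) + 0))² = (-88 + (-29 + (3 - 4*8))*(1 + 0))² = (-88 + (-29 + (3 - 32))*1)² = (-88 + (-29 - 29)*1)² = (-88 - 58*1)² = (-88 - 58)² = (-146)² = 21316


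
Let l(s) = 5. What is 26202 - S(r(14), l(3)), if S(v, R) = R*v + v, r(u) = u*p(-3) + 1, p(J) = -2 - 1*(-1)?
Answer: 26280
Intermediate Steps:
p(J) = -1 (p(J) = -2 + 1 = -1)
r(u) = 1 - u (r(u) = u*(-1) + 1 = -u + 1 = 1 - u)
S(v, R) = v + R*v
26202 - S(r(14), l(3)) = 26202 - (1 - 1*14)*(1 + 5) = 26202 - (1 - 14)*6 = 26202 - (-13)*6 = 26202 - 1*(-78) = 26202 + 78 = 26280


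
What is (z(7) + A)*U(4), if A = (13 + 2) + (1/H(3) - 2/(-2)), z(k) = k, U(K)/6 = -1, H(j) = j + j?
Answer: -139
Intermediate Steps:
H(j) = 2*j
U(K) = -6 (U(K) = 6*(-1) = -6)
A = 97/6 (A = (13 + 2) + (1/(2*3) - 2/(-2)) = 15 + (1/6 - 2*(-½)) = 15 + (1*(⅙) + 1) = 15 + (⅙ + 1) = 15 + 7/6 = 97/6 ≈ 16.167)
(z(7) + A)*U(4) = (7 + 97/6)*(-6) = (139/6)*(-6) = -139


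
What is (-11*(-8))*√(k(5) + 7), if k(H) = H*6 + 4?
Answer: 88*√41 ≈ 563.47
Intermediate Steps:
k(H) = 4 + 6*H (k(H) = 6*H + 4 = 4 + 6*H)
(-11*(-8))*√(k(5) + 7) = (-11*(-8))*√((4 + 6*5) + 7) = 88*√((4 + 30) + 7) = 88*√(34 + 7) = 88*√41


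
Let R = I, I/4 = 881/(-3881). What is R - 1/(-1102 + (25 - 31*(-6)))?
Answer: -3136003/3457971 ≈ -0.90689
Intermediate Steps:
I = -3524/3881 (I = 4*(881/(-3881)) = 4*(881*(-1/3881)) = 4*(-881/3881) = -3524/3881 ≈ -0.90801)
R = -3524/3881 ≈ -0.90801
R - 1/(-1102 + (25 - 31*(-6))) = -3524/3881 - 1/(-1102 + (25 - 31*(-6))) = -3524/3881 - 1/(-1102 + (25 + 186)) = -3524/3881 - 1/(-1102 + 211) = -3524/3881 - 1/(-891) = -3524/3881 - 1*(-1/891) = -3524/3881 + 1/891 = -3136003/3457971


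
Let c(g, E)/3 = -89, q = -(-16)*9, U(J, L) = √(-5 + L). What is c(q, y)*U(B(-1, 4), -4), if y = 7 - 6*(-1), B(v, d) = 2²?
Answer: -801*I ≈ -801.0*I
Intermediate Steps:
B(v, d) = 4
q = 144 (q = -1*(-144) = 144)
y = 13 (y = 7 + 6 = 13)
c(g, E) = -267 (c(g, E) = 3*(-89) = -267)
c(q, y)*U(B(-1, 4), -4) = -267*√(-5 - 4) = -801*I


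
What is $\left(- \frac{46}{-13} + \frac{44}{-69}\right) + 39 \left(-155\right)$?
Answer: $- \frac{5419763}{897} \approx -6042.1$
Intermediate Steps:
$\left(- \frac{46}{-13} + \frac{44}{-69}\right) + 39 \left(-155\right) = \left(\left(-46\right) \left(- \frac{1}{13}\right) + 44 \left(- \frac{1}{69}\right)\right) - 6045 = \left(\frac{46}{13} - \frac{44}{69}\right) - 6045 = \frac{2602}{897} - 6045 = - \frac{5419763}{897}$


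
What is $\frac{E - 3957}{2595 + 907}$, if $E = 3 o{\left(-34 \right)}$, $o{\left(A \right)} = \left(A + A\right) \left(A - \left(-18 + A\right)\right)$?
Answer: $- \frac{7629}{3502} \approx -2.1785$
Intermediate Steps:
$o{\left(A \right)} = 36 A$ ($o{\left(A \right)} = 2 A 18 = 36 A$)
$E = -3672$ ($E = 3 \cdot 36 \left(-34\right) = 3 \left(-1224\right) = -3672$)
$\frac{E - 3957}{2595 + 907} = \frac{-3672 - 3957}{2595 + 907} = - \frac{7629}{3502}$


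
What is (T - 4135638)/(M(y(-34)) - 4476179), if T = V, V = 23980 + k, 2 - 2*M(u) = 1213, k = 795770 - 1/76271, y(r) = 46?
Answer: 505812187298/682897661199 ≈ 0.74069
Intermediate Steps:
k = 60694173669/76271 (k = 795770 - 1*1/76271 = 795770 - 1/76271 = 60694173669/76271 ≈ 7.9577e+5)
M(u) = -1211/2 (M(u) = 1 - ½*1213 = 1 - 1213/2 = -1211/2)
V = 62523152249/76271 (V = 23980 + 60694173669/76271 = 62523152249/76271 ≈ 8.1975e+5)
T = 62523152249/76271 ≈ 8.1975e+5
(T - 4135638)/(M(y(-34)) - 4476179) = (62523152249/76271 - 4135638)/(-1211/2 - 4476179) = -252906093649/(76271*(-8953569/2)) = -252906093649/76271*(-2/8953569) = 505812187298/682897661199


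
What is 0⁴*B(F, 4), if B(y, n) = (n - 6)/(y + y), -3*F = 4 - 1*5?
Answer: 0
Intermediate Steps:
F = ⅓ (F = -(4 - 1*5)/3 = -(4 - 5)/3 = -⅓*(-1) = ⅓ ≈ 0.33333)
B(y, n) = (-6 + n)/(2*y) (B(y, n) = (-6 + n)/((2*y)) = (-6 + n)*(1/(2*y)) = (-6 + n)/(2*y))
0⁴*B(F, 4) = 0⁴*((-6 + 4)/(2*(⅓))) = 0*((½)*3*(-2)) = 0*(-3) = 0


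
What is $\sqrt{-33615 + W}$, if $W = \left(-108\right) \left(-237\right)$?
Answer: $27 i \sqrt{11} \approx 89.549 i$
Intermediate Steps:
$W = 25596$
$\sqrt{-33615 + W} = \sqrt{-33615 + 25596} = \sqrt{-8019} = 27 i \sqrt{11}$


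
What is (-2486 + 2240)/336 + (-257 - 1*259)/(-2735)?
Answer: -83239/153160 ≈ -0.54348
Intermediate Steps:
(-2486 + 2240)/336 + (-257 - 1*259)/(-2735) = -246*1/336 + (-257 - 259)*(-1/2735) = -41/56 - 516*(-1/2735) = -41/56 + 516/2735 = -83239/153160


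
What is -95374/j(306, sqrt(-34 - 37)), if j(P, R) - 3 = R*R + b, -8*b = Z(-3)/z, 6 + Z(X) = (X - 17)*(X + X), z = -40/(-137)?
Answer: 15259840/18689 ≈ 816.51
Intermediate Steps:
z = 40/137 (z = -40*(-1/137) = 40/137 ≈ 0.29197)
Z(X) = -6 + 2*X*(-17 + X) (Z(X) = -6 + (X - 17)*(X + X) = -6 + (-17 + X)*(2*X) = -6 + 2*X*(-17 + X))
b = -7809/160 (b = -(-6 - 34*(-3) + 2*(-3)**2)/(8*40/137) = -(-6 + 102 + 2*9)*137/(8*40) = -(-6 + 102 + 18)*137/(8*40) = -57*137/(4*40) = -1/8*7809/20 = -7809/160 ≈ -48.806)
j(P, R) = -7329/160 + R**2 (j(P, R) = 3 + (R*R - 7809/160) = 3 + (R**2 - 7809/160) = 3 + (-7809/160 + R**2) = -7329/160 + R**2)
-95374/j(306, sqrt(-34 - 37)) = -95374/(-7329/160 + (sqrt(-34 - 37))**2) = -95374/(-7329/160 + (sqrt(-71))**2) = -95374/(-7329/160 + (I*sqrt(71))**2) = -95374/(-7329/160 - 71) = -95374/(-18689/160) = -95374*(-160/18689) = 15259840/18689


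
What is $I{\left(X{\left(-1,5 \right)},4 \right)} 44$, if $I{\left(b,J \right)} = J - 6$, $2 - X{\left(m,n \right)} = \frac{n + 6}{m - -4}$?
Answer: $-88$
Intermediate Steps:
$X{\left(m,n \right)} = 2 - \frac{6 + n}{4 + m}$ ($X{\left(m,n \right)} = 2 - \frac{n + 6}{m - -4} = 2 - \frac{6 + n}{m + 4} = 2 - \frac{6 + n}{4 + m}$)
$I{\left(b,J \right)} = -6 + J$ ($I{\left(b,J \right)} = J - 6 = -6 + J$)
$I{\left(X{\left(-1,5 \right)},4 \right)} 44 = \left(-6 + 4\right) 44 = \left(-2\right) 44 = -88$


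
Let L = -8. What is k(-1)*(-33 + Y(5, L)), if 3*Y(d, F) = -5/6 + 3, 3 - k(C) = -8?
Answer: -6391/18 ≈ -355.06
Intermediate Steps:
k(C) = 11 (k(C) = 3 - 1*(-8) = 3 + 8 = 11)
Y(d, F) = 13/18 (Y(d, F) = (-5/6 + 3)/3 = (-5*⅙ + 3)/3 = (-⅚ + 3)/3 = (⅓)*(13/6) = 13/18)
k(-1)*(-33 + Y(5, L)) = 11*(-33 + 13/18) = 11*(-581/18) = -6391/18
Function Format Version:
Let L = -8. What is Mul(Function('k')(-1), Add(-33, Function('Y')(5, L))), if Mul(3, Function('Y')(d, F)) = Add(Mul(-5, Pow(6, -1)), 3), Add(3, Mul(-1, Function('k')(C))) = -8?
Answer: Rational(-6391, 18) ≈ -355.06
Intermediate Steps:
Function('k')(C) = 11 (Function('k')(C) = Add(3, Mul(-1, -8)) = Add(3, 8) = 11)
Function('Y')(d, F) = Rational(13, 18) (Function('Y')(d, F) = Mul(Rational(1, 3), Add(Mul(-5, Pow(6, -1)), 3)) = Mul(Rational(1, 3), Add(Mul(-5, Rational(1, 6)), 3)) = Mul(Rational(1, 3), Add(Rational(-5, 6), 3)) = Mul(Rational(1, 3), Rational(13, 6)) = Rational(13, 18))
Mul(Function('k')(-1), Add(-33, Function('Y')(5, L))) = Mul(11, Add(-33, Rational(13, 18))) = Mul(11, Rational(-581, 18)) = Rational(-6391, 18)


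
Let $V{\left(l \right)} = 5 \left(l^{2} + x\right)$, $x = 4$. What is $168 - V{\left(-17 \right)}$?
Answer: $-1297$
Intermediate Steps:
$V{\left(l \right)} = 20 + 5 l^{2}$ ($V{\left(l \right)} = 5 \left(l^{2} + 4\right) = 5 \left(4 + l^{2}\right) = 20 + 5 l^{2}$)
$168 - V{\left(-17 \right)} = 168 - \left(20 + 5 \left(-17\right)^{2}\right) = 168 - \left(20 + 5 \cdot 289\right) = 168 - \left(20 + 1445\right) = 168 - 1465 = -1297$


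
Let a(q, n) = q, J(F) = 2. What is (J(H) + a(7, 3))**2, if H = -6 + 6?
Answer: 81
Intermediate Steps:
H = 0
(J(H) + a(7, 3))**2 = (2 + 7)**2 = 9**2 = 81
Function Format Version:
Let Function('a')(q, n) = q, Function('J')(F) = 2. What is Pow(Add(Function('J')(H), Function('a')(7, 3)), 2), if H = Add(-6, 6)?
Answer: 81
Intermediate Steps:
H = 0
Pow(Add(Function('J')(H), Function('a')(7, 3)), 2) = Pow(Add(2, 7), 2) = Pow(9, 2) = 81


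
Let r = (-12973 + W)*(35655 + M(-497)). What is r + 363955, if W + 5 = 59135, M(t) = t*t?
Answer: 13047286203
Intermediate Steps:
M(t) = t²
W = 59130 (W = -5 + 59135 = 59130)
r = 13046922248 (r = (-12973 + 59130)*(35655 + (-497)²) = 46157*(35655 + 247009) = 46157*282664 = 13046922248)
r + 363955 = 13046922248 + 363955 = 13047286203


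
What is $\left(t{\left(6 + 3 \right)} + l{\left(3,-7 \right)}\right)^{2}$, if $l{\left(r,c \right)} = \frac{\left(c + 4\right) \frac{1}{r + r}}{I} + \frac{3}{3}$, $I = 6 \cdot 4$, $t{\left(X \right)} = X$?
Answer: $\frac{229441}{2304} \approx 99.584$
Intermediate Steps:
$I = 24$
$l{\left(r,c \right)} = 1 + \frac{4 + c}{48 r}$ ($l{\left(r,c \right)} = \frac{\left(c + 4\right) \frac{1}{r + r}}{24} + \frac{3}{3} = \frac{4 + c}{2 r} \frac{1}{24} + 3 \cdot \frac{1}{3} = \left(4 + c\right) \frac{1}{2 r} \frac{1}{24} + 1 = \frac{4 + c}{2 r} \frac{1}{24} + 1 = \frac{4 + c}{48 r} + 1 = 1 + \frac{4 + c}{48 r}$)
$\left(t{\left(6 + 3 \right)} + l{\left(3,-7 \right)}\right)^{2} = \left(\left(6 + 3\right) + \frac{4 - 7 + 48 \cdot 3}{48 \cdot 3}\right)^{2} = \left(9 + \frac{1}{48} \cdot \frac{1}{3} \left(4 - 7 + 144\right)\right)^{2} = \left(9 + \frac{1}{48} \cdot \frac{1}{3} \cdot 141\right)^{2} = \left(9 + \frac{47}{48}\right)^{2} = \left(\frac{479}{48}\right)^{2} = \frac{229441}{2304}$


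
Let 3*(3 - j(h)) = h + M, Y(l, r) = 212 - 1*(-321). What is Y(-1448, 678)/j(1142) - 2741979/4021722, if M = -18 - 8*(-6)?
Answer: -3206551685/1559087562 ≈ -2.0567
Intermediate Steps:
M = 30 (M = -18 + 48 = 30)
Y(l, r) = 533 (Y(l, r) = 212 + 321 = 533)
j(h) = -7 - h/3 (j(h) = 3 - (h + 30)/3 = 3 - (30 + h)/3 = 3 + (-10 - h/3) = -7 - h/3)
Y(-1448, 678)/j(1142) - 2741979/4021722 = 533/(-7 - ⅓*1142) - 2741979/4021722 = 533/(-7 - 1142/3) - 2741979*1/4021722 = 533/(-1163/3) - 913993/1340574 = 533*(-3/1163) - 913993/1340574 = -1599/1163 - 913993/1340574 = -3206551685/1559087562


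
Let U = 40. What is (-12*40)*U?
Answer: -19200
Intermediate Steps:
(-12*40)*U = -12*40*40 = -480*40 = -19200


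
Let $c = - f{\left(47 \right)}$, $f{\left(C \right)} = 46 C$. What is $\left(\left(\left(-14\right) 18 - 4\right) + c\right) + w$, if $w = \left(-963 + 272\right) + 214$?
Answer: $-2895$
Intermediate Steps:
$w = -477$ ($w = -691 + 214 = -477$)
$c = -2162$ ($c = - 46 \cdot 47 = \left(-1\right) 2162 = -2162$)
$\left(\left(\left(-14\right) 18 - 4\right) + c\right) + w = \left(\left(\left(-14\right) 18 - 4\right) - 2162\right) - 477 = \left(\left(-252 - 4\right) - 2162\right) - 477 = \left(-256 - 2162\right) - 477 = -2418 - 477 = -2895$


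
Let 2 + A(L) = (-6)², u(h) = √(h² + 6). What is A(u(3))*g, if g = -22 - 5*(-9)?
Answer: 782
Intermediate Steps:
u(h) = √(6 + h²)
A(L) = 34 (A(L) = -2 + (-6)² = -2 + 36 = 34)
g = 23 (g = -22 + 45 = 23)
A(u(3))*g = 34*23 = 782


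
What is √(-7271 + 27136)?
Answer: √19865 ≈ 140.94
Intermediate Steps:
√(-7271 + 27136) = √19865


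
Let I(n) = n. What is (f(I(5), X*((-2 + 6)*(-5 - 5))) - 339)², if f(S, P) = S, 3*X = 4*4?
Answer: 111556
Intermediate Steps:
X = 16/3 (X = (4*4)/3 = (⅓)*16 = 16/3 ≈ 5.3333)
(f(I(5), X*((-2 + 6)*(-5 - 5))) - 339)² = (5 - 339)² = (-334)² = 111556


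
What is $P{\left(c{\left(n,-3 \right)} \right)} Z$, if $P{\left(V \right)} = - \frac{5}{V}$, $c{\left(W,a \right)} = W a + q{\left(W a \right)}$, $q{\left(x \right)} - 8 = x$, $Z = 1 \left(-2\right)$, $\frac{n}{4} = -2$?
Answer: $\frac{5}{28} \approx 0.17857$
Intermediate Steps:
$n = -8$ ($n = 4 \left(-2\right) = -8$)
$Z = -2$
$q{\left(x \right)} = 8 + x$
$c{\left(W,a \right)} = 8 + 2 W a$ ($c{\left(W,a \right)} = W a + \left(8 + W a\right) = 8 + 2 W a$)
$P{\left(c{\left(n,-3 \right)} \right)} Z = - \frac{5}{8 + 2 \left(-8\right) \left(-3\right)} \left(-2\right) = - \frac{5}{8 + 48} \left(-2\right) = - \frac{5}{56} \left(-2\right) = \left(-5\right) \frac{1}{56} \left(-2\right) = \left(- \frac{5}{56}\right) \left(-2\right) = \frac{5}{28}$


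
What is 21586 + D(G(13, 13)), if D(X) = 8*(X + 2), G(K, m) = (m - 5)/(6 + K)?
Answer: 410502/19 ≈ 21605.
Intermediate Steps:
G(K, m) = (-5 + m)/(6 + K)
D(X) = 16 + 8*X (D(X) = 8*(2 + X) = 16 + 8*X)
21586 + D(G(13, 13)) = 21586 + (16 + 8*((-5 + 13)/(6 + 13))) = 21586 + (16 + 8*(8/19)) = 21586 + (16 + 64/19) = 21586 + 368/19 = 410502/19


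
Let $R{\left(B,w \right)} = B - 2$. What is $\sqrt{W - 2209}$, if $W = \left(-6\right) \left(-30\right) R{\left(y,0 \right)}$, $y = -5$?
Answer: $i \sqrt{3469} \approx 58.898 i$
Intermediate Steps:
$R{\left(B,w \right)} = -2 + B$
$W = -1260$ ($W = \left(-6\right) \left(-30\right) \left(-2 - 5\right) = 180 \left(-7\right) = -1260$)
$\sqrt{W - 2209} = \sqrt{-1260 - 2209} = \sqrt{-3469} = i \sqrt{3469}$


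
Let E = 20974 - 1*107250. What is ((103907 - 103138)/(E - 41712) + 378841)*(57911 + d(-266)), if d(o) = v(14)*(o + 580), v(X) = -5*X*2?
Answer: 96634792570027/18284 ≈ 5.2852e+9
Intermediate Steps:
v(X) = -10*X
E = -86276 (E = 20974 - 107250 = -86276)
d(o) = -81200 - 140*o (d(o) = (-10*14)*(o + 580) = -140*(580 + o) = -81200 - 140*o)
((103907 - 103138)/(E - 41712) + 378841)*(57911 + d(-266)) = ((103907 - 103138)/(-86276 - 41712) + 378841)*(57911 + (-81200 - 140*(-266))) = (769/(-127988) + 378841)*(57911 + (-81200 + 37240)) = (769*(-1/127988) + 378841)*(57911 - 43960) = (-769/127988 + 378841)*13951 = (48487101139/127988)*13951 = 96634792570027/18284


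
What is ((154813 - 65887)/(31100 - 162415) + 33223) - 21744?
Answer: 1507275959/131315 ≈ 11478.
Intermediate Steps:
((154813 - 65887)/(31100 - 162415) + 33223) - 21744 = (88926/(-131315) + 33223) - 21744 = (88926*(-1/131315) + 33223) - 21744 = (-88926/131315 + 33223) - 21744 = 4362589319/131315 - 21744 = 1507275959/131315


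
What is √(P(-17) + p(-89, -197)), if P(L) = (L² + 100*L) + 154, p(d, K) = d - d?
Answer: I*√1257 ≈ 35.454*I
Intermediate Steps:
p(d, K) = 0
P(L) = 154 + L² + 100*L
√(P(-17) + p(-89, -197)) = √((154 + (-17)² + 100*(-17)) + 0) = √((154 + 289 - 1700) + 0) = √(-1257 + 0) = √(-1257) = I*√1257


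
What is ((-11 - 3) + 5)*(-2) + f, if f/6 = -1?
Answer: 12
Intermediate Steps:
f = -6 (f = 6*(-1) = -6)
((-11 - 3) + 5)*(-2) + f = ((-11 - 3) + 5)*(-2) - 6 = (-14 + 5)*(-2) - 6 = -9*(-2) - 6 = 18 - 6 = 12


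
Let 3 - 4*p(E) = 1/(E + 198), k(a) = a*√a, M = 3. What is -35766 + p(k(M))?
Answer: -622744555/17412 + √3/52236 ≈ -35765.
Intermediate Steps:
k(a) = a^(3/2)
p(E) = ¾ - 1/(4*(198 + E)) (p(E) = ¾ - 1/(4*(E + 198)) = ¾ - 1/(4*(198 + E)))
-35766 + p(k(M)) = -35766 + (593 + 3*3^(3/2))/(4*(198 + 3^(3/2))) = -35766 + (593 + 3*(3*√3))/(4*(198 + 3*√3)) = -35766 + (593 + 9*√3)/(4*(198 + 3*√3))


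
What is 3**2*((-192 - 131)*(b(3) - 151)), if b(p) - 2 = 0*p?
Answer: 433143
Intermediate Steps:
b(p) = 2 (b(p) = 2 + 0*p = 2 + 0 = 2)
3**2*((-192 - 131)*(b(3) - 151)) = 3**2*((-192 - 131)*(2 - 151)) = 9*(-323*(-149)) = 9*48127 = 433143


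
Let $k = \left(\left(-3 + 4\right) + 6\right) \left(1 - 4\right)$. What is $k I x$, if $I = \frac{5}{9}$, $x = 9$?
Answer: $-105$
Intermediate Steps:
$I = \frac{5}{9}$ ($I = 5 \cdot \frac{1}{9} = \frac{5}{9} \approx 0.55556$)
$k = -21$ ($k = \left(1 + 6\right) \left(-3\right) = 7 \left(-3\right) = -21$)
$k I x = \left(-21\right) \frac{5}{9} \cdot 9 = \left(- \frac{35}{3}\right) 9 = -105$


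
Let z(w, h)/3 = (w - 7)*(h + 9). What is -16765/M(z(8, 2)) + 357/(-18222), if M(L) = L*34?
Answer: -25491032/1703757 ≈ -14.962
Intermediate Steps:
z(w, h) = 3*(-7 + w)*(9 + h) (z(w, h) = 3*((w - 7)*(h + 9)) = 3*((-7 + w)*(9 + h)) = 3*(-7 + w)*(9 + h))
M(L) = 34*L
-16765/M(z(8, 2)) + 357/(-18222) = -16765*1/(34*(-189 - 21*2 + 27*8 + 3*2*8)) + 357/(-18222) = -16765*1/(34*(-189 - 42 + 216 + 48)) + 357*(-1/18222) = -16765/(34*33) - 119/6074 = -16765/1122 - 119/6074 = -25491032/1703757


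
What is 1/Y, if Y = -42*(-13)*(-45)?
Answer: -1/24570 ≈ -4.0700e-5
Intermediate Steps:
Y = -24570 (Y = 546*(-45) = -24570)
1/Y = 1/(-24570) = -1/24570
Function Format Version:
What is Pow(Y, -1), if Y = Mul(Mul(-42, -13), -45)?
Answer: Rational(-1, 24570) ≈ -4.0700e-5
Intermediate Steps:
Y = -24570 (Y = Mul(546, -45) = -24570)
Pow(Y, -1) = Pow(-24570, -1) = Rational(-1, 24570)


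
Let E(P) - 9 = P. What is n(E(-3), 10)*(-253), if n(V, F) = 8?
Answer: -2024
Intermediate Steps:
E(P) = 9 + P
n(E(-3), 10)*(-253) = 8*(-253) = -2024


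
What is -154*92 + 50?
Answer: -14118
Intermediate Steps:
-154*92 + 50 = -14168 + 50 = -14118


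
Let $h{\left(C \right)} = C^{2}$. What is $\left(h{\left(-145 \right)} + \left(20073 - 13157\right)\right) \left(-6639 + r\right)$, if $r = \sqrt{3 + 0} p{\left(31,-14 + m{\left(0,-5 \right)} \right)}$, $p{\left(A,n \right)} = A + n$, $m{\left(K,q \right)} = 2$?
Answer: $-185500299 + 530879 \sqrt{3} \approx -1.8458 \cdot 10^{8}$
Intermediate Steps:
$r = 19 \sqrt{3}$ ($r = \sqrt{3 + 0} \left(31 + \left(-14 + 2\right)\right) = \sqrt{3} \left(31 - 12\right) = \sqrt{3} \cdot 19 = 19 \sqrt{3} \approx 32.909$)
$\left(h{\left(-145 \right)} + \left(20073 - 13157\right)\right) \left(-6639 + r\right) = \left(\left(-145\right)^{2} + \left(20073 - 13157\right)\right) \left(-6639 + 19 \sqrt{3}\right) = \left(21025 + 6916\right) \left(-6639 + 19 \sqrt{3}\right) = 27941 \left(-6639 + 19 \sqrt{3}\right) = -185500299 + 530879 \sqrt{3}$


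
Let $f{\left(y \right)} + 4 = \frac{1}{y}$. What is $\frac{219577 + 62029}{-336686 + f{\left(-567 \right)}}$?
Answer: $- \frac{159670602}{190903231} \approx -0.8364$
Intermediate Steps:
$f{\left(y \right)} = -4 + \frac{1}{y}$
$\frac{219577 + 62029}{-336686 + f{\left(-567 \right)}} = \frac{219577 + 62029}{-336686 - \left(4 - \frac{1}{-567}\right)} = \frac{281606}{-336686 - \frac{2269}{567}} = \frac{281606}{- \frac{190903231}{567}} = 281606 \left(- \frac{567}{190903231}\right) = - \frac{159670602}{190903231}$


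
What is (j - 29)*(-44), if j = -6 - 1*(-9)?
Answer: 1144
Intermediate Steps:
j = 3 (j = -6 + 9 = 3)
(j - 29)*(-44) = (3 - 29)*(-44) = -26*(-44) = 1144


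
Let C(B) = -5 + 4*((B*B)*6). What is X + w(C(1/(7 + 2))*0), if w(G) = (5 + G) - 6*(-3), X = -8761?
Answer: -8738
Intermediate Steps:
C(B) = -5 + 24*B² (C(B) = -5 + 4*(B²*6) = -5 + 4*(6*B²) = -5 + 24*B²)
w(G) = 23 + G (w(G) = (5 + G) + 18 = 23 + G)
X + w(C(1/(7 + 2))*0) = -8761 + (23 + (-5 + 24*(1/(7 + 2))²)*0) = -8761 + (23 + (-5 + 24*(1/9)²)*0) = -8761 + (23 + (-5 + 24*(⅑)²)*0) = -8761 + (23 + (-5 + 24*(1/81))*0) = -8761 + (23 + (-5 + 8/27)*0) = -8761 + (23 - 127/27*0) = -8761 + (23 + 0) = -8761 + 23 = -8738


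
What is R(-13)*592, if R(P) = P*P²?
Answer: -1300624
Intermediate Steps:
R(P) = P³
R(-13)*592 = (-13)³*592 = -2197*592 = -1300624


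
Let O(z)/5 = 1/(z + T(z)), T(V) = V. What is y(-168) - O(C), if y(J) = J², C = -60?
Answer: 677377/24 ≈ 28224.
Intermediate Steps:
O(z) = 5/(2*z) (O(z) = 5/(z + z) = 5/((2*z)) = 5*(1/(2*z)) = 5/(2*z))
y(-168) - O(C) = (-168)² - 5/(2*(-60)) = 28224 - 5*(-1)/(2*60) = 28224 - 1*(-1/24) = 28224 + 1/24 = 677377/24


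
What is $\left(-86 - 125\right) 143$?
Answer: $-30173$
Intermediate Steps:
$\left(-86 - 125\right) 143 = \left(-211\right) 143 = -30173$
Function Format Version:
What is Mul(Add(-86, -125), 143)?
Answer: -30173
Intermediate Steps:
Mul(Add(-86, -125), 143) = Mul(-211, 143) = -30173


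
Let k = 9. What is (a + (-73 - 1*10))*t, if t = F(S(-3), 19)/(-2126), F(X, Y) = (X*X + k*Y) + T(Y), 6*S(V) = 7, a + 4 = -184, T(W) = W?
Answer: 1866919/76536 ≈ 24.393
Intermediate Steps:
a = -188 (a = -4 - 184 = -188)
S(V) = 7/6 (S(V) = (⅙)*7 = 7/6)
F(X, Y) = X² + 10*Y (F(X, Y) = (X*X + 9*Y) + Y = (X² + 9*Y) + Y = X² + 10*Y)
t = -6889/76536 (t = ((7/6)² + 10*19)/(-2126) = (49/36 + 190)*(-1/2126) = (6889/36)*(-1/2126) = -6889/76536 ≈ -0.090010)
(a + (-73 - 1*10))*t = (-188 + (-73 - 1*10))*(-6889/76536) = (-188 + (-73 - 10))*(-6889/76536) = (-188 - 83)*(-6889/76536) = -271*(-6889/76536) = 1866919/76536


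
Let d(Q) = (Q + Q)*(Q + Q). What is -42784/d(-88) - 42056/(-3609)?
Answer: 35884975/3493512 ≈ 10.272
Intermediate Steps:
d(Q) = 4*Q² (d(Q) = (2*Q)*(2*Q) = 4*Q²)
-42784/d(-88) - 42056/(-3609) = -42784/(4*(-88)²) - 42056/(-3609) = -42784/(4*7744) - 42056*(-1/3609) = -42784/30976 + 42056/3609 = -42784*1/30976 + 42056/3609 = -1337/968 + 42056/3609 = 35884975/3493512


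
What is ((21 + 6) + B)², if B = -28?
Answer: 1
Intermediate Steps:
((21 + 6) + B)² = ((21 + 6) - 28)² = (27 - 28)² = (-1)² = 1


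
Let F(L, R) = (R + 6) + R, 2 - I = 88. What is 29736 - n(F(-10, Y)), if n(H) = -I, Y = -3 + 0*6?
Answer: 29650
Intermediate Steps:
I = -86 (I = 2 - 1*88 = 2 - 88 = -86)
Y = -3 (Y = -3 + 0 = -3)
F(L, R) = 6 + 2*R (F(L, R) = (6 + R) + R = 6 + 2*R)
n(H) = 86 (n(H) = -1*(-86) = 86)
29736 - n(F(-10, Y)) = 29736 - 1*86 = 29736 - 86 = 29650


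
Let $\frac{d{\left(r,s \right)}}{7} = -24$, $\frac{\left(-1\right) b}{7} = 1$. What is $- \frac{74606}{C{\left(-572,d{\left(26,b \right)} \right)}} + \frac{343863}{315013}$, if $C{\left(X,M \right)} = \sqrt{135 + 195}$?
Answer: $\frac{343863}{315013} - \frac{37303 \sqrt{330}}{165} \approx -4105.8$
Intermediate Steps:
$b = -7$ ($b = \left(-7\right) 1 = -7$)
$d{\left(r,s \right)} = -168$ ($d{\left(r,s \right)} = 7 \left(-24\right) = -168$)
$C{\left(X,M \right)} = \sqrt{330}$
$- \frac{74606}{C{\left(-572,d{\left(26,b \right)} \right)}} + \frac{343863}{315013} = - \frac{74606}{\sqrt{330}} + \frac{343863}{315013} = - 74606 \frac{\sqrt{330}}{330} + 343863 \cdot \frac{1}{315013} = - \frac{37303 \sqrt{330}}{165} + \frac{343863}{315013} = \frac{343863}{315013} - \frac{37303 \sqrt{330}}{165}$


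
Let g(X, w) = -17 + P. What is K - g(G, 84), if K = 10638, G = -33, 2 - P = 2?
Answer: 10655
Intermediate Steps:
P = 0 (P = 2 - 1*2 = 2 - 2 = 0)
g(X, w) = -17 (g(X, w) = -17 + 0 = -17)
K - g(G, 84) = 10638 - 1*(-17) = 10638 + 17 = 10655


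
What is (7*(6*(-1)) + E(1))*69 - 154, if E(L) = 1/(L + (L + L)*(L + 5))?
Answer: -39607/13 ≈ -3046.7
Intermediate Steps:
E(L) = 1/(L + 2*L*(5 + L)) (E(L) = 1/(L + (2*L)*(5 + L)) = 1/(L + 2*L*(5 + L)))
(7*(6*(-1)) + E(1))*69 - 154 = (7*(6*(-1)) + 1/(1*(11 + 2*1)))*69 - 154 = (7*(-6) + 1/(11 + 2))*69 - 154 = (-42 + 1/13)*69 - 154 = -545/13*69 - 154 = -37605/13 - 154 = -39607/13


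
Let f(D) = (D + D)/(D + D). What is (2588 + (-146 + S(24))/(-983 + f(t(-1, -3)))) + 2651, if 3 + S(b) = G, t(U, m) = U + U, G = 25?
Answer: 2572411/491 ≈ 5239.1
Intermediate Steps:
t(U, m) = 2*U
f(D) = 1 (f(D) = (2*D)/((2*D)) = (2*D)*(1/(2*D)) = 1)
S(b) = 22 (S(b) = -3 + 25 = 22)
(2588 + (-146 + S(24))/(-983 + f(t(-1, -3)))) + 2651 = (2588 + (-146 + 22)/(-983 + 1)) + 2651 = (2588 - 124/(-982)) + 2651 = (2588 - 124*(-1/982)) + 2651 = (2588 + 62/491) + 2651 = 1270770/491 + 2651 = 2572411/491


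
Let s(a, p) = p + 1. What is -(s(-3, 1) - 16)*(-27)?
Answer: -378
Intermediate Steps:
s(a, p) = 1 + p
-(s(-3, 1) - 16)*(-27) = -((1 + 1) - 16)*(-27) = -(2 - 16)*(-27) = -(-14)*(-27) = -1*378 = -378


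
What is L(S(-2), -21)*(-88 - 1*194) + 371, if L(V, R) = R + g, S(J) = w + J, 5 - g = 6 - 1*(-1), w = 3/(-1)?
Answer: 6857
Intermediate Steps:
w = -3 (w = 3*(-1) = -3)
g = -2 (g = 5 - (6 - 1*(-1)) = 5 - (6 + 1) = 5 - 1*7 = 5 - 7 = -2)
S(J) = -3 + J
L(V, R) = -2 + R (L(V, R) = R - 2 = -2 + R)
L(S(-2), -21)*(-88 - 1*194) + 371 = (-2 - 21)*(-88 - 1*194) + 371 = -23*(-88 - 194) + 371 = -23*(-282) + 371 = 6486 + 371 = 6857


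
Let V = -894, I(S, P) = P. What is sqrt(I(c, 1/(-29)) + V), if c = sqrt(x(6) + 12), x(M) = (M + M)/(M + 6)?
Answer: I*sqrt(751883)/29 ≈ 29.9*I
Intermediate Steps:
x(M) = 2*M/(6 + M) (x(M) = (2*M)/(6 + M) = 2*M/(6 + M))
c = sqrt(13) (c = sqrt(2*6/(6 + 6) + 12) = sqrt(2*6/12 + 12) = sqrt(2*6*(1/12) + 12) = sqrt(1 + 12) = sqrt(13) ≈ 3.6056)
sqrt(I(c, 1/(-29)) + V) = sqrt(1/(-29) - 894) = sqrt(-1/29 - 894) = sqrt(-25927/29) = I*sqrt(751883)/29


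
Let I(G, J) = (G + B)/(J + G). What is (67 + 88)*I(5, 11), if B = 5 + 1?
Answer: 1705/16 ≈ 106.56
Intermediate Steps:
B = 6
I(G, J) = (6 + G)/(G + J) (I(G, J) = (G + 6)/(J + G) = (6 + G)/(G + J))
(67 + 88)*I(5, 11) = (67 + 88)*((6 + 5)/(5 + 11)) = 155*(11/16) = 1705/16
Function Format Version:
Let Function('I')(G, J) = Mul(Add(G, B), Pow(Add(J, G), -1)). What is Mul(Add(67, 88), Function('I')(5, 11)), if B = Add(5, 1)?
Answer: Rational(1705, 16) ≈ 106.56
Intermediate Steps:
B = 6
Function('I')(G, J) = Mul(Pow(Add(G, J), -1), Add(6, G)) (Function('I')(G, J) = Mul(Add(G, 6), Pow(Add(J, G), -1)) = Mul(Add(6, G), Pow(Add(G, J), -1)) = Mul(Pow(Add(G, J), -1), Add(6, G)))
Mul(Add(67, 88), Function('I')(5, 11)) = Mul(Add(67, 88), Mul(Pow(Add(5, 11), -1), Add(6, 5))) = Mul(155, Mul(Pow(16, -1), 11)) = Mul(155, Mul(Rational(1, 16), 11)) = Mul(155, Rational(11, 16)) = Rational(1705, 16)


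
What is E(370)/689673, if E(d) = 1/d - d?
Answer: -45633/85059670 ≈ -0.00053648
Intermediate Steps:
E(370)/689673 = (1/370 - 1*370)/689673 = (1/370 - 370)*(1/689673) = -136899/370*1/689673 = -45633/85059670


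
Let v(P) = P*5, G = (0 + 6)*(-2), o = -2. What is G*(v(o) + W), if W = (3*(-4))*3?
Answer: 552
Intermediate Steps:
G = -12 (G = 6*(-2) = -12)
v(P) = 5*P
W = -36 (W = -12*3 = -36)
G*(v(o) + W) = -12*(5*(-2) - 36) = -12*(-10 - 36) = -12*(-46) = 552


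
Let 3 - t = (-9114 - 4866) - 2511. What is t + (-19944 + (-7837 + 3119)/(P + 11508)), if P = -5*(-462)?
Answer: -3405487/987 ≈ -3450.3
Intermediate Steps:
P = 2310
t = 16494 (t = 3 - ((-9114 - 4866) - 2511) = 3 - (-13980 - 2511) = 3 - 1*(-16491) = 3 + 16491 = 16494)
t + (-19944 + (-7837 + 3119)/(P + 11508)) = 16494 + (-19944 + (-7837 + 3119)/(2310 + 11508)) = 16494 + (-19944 - 4718/13818) = 16494 + (-19944 - 4718*1/13818) = 16494 + (-19944 - 337/987) = 16494 - 19685065/987 = -3405487/987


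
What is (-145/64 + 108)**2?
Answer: 45792289/4096 ≈ 11180.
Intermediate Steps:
(-145/64 + 108)**2 = (6767/64)**2 = 45792289/4096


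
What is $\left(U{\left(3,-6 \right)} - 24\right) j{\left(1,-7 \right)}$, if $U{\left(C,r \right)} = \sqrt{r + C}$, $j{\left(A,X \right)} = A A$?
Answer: $-24 + i \sqrt{3} \approx -24.0 + 1.732 i$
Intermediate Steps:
$j{\left(A,X \right)} = A^{2}$
$U{\left(C,r \right)} = \sqrt{C + r}$
$\left(U{\left(3,-6 \right)} - 24\right) j{\left(1,-7 \right)} = \left(\sqrt{3 - 6} - 24\right) 1^{2} = \left(\sqrt{-3} - 24\right) 1 = \left(i \sqrt{3} - 24\right) 1 = \left(-24 + i \sqrt{3}\right) 1 = -24 + i \sqrt{3}$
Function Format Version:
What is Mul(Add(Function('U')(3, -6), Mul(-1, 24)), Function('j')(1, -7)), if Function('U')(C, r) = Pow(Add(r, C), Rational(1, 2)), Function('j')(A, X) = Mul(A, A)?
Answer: Add(-24, Mul(I, Pow(3, Rational(1, 2)))) ≈ Add(-24.000, Mul(1.7320, I))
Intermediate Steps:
Function('j')(A, X) = Pow(A, 2)
Function('U')(C, r) = Pow(Add(C, r), Rational(1, 2))
Mul(Add(Function('U')(3, -6), Mul(-1, 24)), Function('j')(1, -7)) = Mul(Add(Pow(Add(3, -6), Rational(1, 2)), Mul(-1, 24)), Pow(1, 2)) = Mul(Add(Pow(-3, Rational(1, 2)), -24), 1) = Mul(Add(Mul(I, Pow(3, Rational(1, 2))), -24), 1) = Mul(Add(-24, Mul(I, Pow(3, Rational(1, 2)))), 1) = Add(-24, Mul(I, Pow(3, Rational(1, 2))))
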